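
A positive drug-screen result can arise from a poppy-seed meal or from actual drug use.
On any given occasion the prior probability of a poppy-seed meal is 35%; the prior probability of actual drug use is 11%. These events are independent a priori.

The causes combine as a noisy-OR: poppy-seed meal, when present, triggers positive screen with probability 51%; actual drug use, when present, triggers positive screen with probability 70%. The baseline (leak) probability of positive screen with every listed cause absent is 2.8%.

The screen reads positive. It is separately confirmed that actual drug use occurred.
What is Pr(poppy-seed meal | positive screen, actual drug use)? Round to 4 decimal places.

Pr(poppy-seed meal | positive screen, actual drug use) ≈ 0.3945

Under noisy-OR, P(positive screen | causes) = 1 − (1−0.028)·∏(1−qᵢ) over the active causes.
By total probability over both values of poppy-seed meal:
  P(positive screen | actual drug use) = 0.7084×0.65 + 0.857116×0.35
        = 0.460460 + 0.299991 = 0.760451
The terms with poppy-seed meal present sum to 0.299991, so
  P(poppy-seed meal | positive screen, actual drug use) = 0.299991 / 0.760451 ≈ 0.3945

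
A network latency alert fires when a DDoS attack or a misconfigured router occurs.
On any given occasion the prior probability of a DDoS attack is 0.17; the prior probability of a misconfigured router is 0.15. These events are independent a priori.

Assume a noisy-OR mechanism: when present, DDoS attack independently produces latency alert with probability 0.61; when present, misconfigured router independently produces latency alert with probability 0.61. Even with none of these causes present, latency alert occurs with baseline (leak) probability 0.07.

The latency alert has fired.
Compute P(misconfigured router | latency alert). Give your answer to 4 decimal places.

Under noisy-OR, P(latency alert | causes) = 1 − (1−0.07)·∏(1−qᵢ) over the active causes.
P(latency alert) = 0.07*0.83*0.85 + 0.6373*0.83*0.15 + 0.6373*0.17*0.85 + 0.858547*0.17*0.15 = 0.049385 + 0.079344 + 0.092090 + 0.021893 = 0.242712
The misconfigured router-present share is 0.079344 + 0.021893 = 0.101237.
So P(misconfigured router | latency alert) = 0.101237/0.242712 ≈ 0.4171.

P(misconfigured router | latency alert) ≈ 0.4171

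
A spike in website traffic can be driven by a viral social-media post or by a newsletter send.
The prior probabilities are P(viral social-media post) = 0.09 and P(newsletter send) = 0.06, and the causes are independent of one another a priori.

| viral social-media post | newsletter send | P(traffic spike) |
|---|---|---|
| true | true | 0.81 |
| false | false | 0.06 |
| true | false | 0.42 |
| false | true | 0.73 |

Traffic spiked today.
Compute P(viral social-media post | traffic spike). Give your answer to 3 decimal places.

P(viral social-media post | traffic spike) ≈ 0.304

By total probability over the 4 (viral social-media post, newsletter send) configurations:
  P(traffic spike) = 0.06*0.91*0.94 + 0.73*0.91*0.06 + 0.42*0.09*0.94 + 0.81*0.09*0.06
        = 0.051324 + 0.039858 + 0.035532 + 0.004374 = 0.131088
Configurations with viral social-media post contribute 0.039906, so
  P(viral social-media post | traffic spike) = 0.039906 / 0.131088 ≈ 0.304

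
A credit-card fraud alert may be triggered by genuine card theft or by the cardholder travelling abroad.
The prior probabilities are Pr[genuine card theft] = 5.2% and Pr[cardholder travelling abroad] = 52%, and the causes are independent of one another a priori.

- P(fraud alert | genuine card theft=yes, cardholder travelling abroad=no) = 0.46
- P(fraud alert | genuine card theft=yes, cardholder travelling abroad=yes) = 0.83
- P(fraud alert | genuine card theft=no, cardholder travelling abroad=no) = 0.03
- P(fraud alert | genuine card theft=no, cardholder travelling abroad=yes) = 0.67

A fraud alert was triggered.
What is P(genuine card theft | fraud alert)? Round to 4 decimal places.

By total probability over the 4 (genuine card theft, cardholder travelling abroad) configurations:
  P(fraud alert) = 0.03·0.948·0.48 + 0.67·0.948·0.52 + 0.46·0.052·0.48 + 0.83·0.052·0.52
        = 0.013651 + 0.330283 + 0.011482 + 0.022443 = 0.377859
Configurations with genuine card theft contribute 0.033925, so
  P(genuine card theft | fraud alert) = 0.033925 / 0.377859 ≈ 0.0898

P(genuine card theft | fraud alert) ≈ 0.0898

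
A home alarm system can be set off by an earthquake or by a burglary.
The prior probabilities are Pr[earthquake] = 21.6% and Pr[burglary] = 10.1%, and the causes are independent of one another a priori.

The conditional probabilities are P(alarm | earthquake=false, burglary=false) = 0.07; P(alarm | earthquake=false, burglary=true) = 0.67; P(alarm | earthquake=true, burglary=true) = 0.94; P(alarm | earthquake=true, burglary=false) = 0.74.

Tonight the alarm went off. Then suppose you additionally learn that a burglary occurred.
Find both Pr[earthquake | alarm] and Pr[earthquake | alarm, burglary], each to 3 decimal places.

For the numerator, keep only earthquake=true terms: 0.143696 + 0.020507 = 0.164203
Normalizer over all consistent configurations: 0.07×0.784×0.899 + 0.67×0.784×0.101 + 0.74×0.216×0.899 + 0.94×0.216×0.101 = 0.266593
Posterior = 0.164203 / 0.266593 ≈ 0.616

With the extra evidence:
P(alarm | burglary) = 0.67*0.784 + 0.94*0.216 = 0.525280 + 0.203040 = 0.728320
The earthquake-present share is 0.94*0.216 = 0.203040.
So P(earthquake | alarm, burglary) = 0.203040/0.728320 ≈ 0.279.
This is intercausal reasoning (explaining away): once burglary accounts for the alarm, earthquake becomes less likely.

Pr[earthquake | alarm] ≈ 0.616; Pr[earthquake | alarm, burglary] ≈ 0.279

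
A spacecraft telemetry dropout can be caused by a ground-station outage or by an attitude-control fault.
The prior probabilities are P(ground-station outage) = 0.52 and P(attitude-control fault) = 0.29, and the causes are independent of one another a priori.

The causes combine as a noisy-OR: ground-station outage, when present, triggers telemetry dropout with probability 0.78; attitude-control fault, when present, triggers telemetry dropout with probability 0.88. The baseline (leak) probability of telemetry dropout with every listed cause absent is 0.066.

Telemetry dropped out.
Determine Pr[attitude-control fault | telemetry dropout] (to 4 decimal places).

Pr[attitude-control fault | telemetry dropout] ≈ 0.4615

Under noisy-OR, P(telemetry dropout | causes) = 1 − (1−0.066)·∏(1−qᵢ) over the active causes.
By total probability over the 4 (ground-station outage, attitude-control fault) configurations:
  P(telemetry dropout) = 0.066·0.48·0.71 + 0.88792·0.48·0.29 + 0.79452·0.52·0.71 + 0.975342·0.52·0.29
        = 0.022493 + 0.123598 + 0.293337 + 0.147082 = 0.586510
The terms with attitude-control fault present sum to 0.270680, so
  P(attitude-control fault | telemetry dropout) = 0.270680 / 0.586510 ≈ 0.4615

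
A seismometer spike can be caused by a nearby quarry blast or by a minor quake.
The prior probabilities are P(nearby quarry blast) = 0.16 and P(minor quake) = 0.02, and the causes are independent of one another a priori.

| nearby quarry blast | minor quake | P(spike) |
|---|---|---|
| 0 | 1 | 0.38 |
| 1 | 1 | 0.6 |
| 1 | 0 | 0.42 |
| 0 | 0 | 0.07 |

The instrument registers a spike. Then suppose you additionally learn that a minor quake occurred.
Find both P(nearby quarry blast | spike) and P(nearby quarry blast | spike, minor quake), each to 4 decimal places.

P(nearby quarry blast | spike) ≈ 0.5143; P(nearby quarry blast | spike, minor quake) ≈ 0.2312

P(spike) = 0.07×0.84×0.98 + 0.38×0.84×0.02 + 0.42×0.16×0.98 + 0.6×0.16×0.02 = 0.057624 + 0.006384 + 0.065856 + 0.001920 = 0.131784
Of this, 0.067776 comes from 0.065856 + 0.001920 (the nearby quarry blast=true cases).
P(nearby quarry blast | spike) = 0.067776 / 0.131784 ≈ 0.5143

Now condition on the additional information:
Enumerate both values of nearby quarry blast and weight by the priors:
  P(spike | minor quake) = 0.38·0.84 + 0.6·0.16
        = 0.319200 + 0.096000 = 0.415200
Configurations with nearby quarry blast contribute 0.096000, so
  P(nearby quarry blast | spike, minor quake) = 0.096000 / 0.415200 ≈ 0.2312
This is intercausal reasoning (explaining away): once minor quake accounts for the spike, nearby quarry blast becomes less likely.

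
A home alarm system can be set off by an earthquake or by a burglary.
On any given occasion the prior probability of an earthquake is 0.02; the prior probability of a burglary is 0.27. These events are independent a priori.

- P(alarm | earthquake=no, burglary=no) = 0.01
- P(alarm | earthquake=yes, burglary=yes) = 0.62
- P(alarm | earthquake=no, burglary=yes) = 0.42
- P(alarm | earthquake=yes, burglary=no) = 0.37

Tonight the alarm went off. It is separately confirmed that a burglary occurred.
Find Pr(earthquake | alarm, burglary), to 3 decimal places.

Weight on earthquake=true, given the evidence: 0.62·0.02 = 0.012400
Denominator P(alarm | burglary): 0.42·0.98 + 0.62·0.02 = 0.424000
Posterior = 0.012400 / 0.424000 ≈ 0.029

Pr(earthquake | alarm, burglary) ≈ 0.029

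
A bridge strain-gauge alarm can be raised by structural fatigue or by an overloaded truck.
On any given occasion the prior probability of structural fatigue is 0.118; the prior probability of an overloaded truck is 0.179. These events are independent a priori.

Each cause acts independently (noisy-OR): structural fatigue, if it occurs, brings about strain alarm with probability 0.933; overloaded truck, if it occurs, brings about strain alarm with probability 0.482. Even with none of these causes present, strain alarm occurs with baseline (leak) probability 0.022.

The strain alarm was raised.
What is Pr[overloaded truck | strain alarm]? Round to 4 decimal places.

Pr[overloaded truck | strain alarm] ≈ 0.4801

Under noisy-OR, P(strain alarm | causes) = 1 − (1−0.022)·∏(1−qᵢ) over the active causes.
Sum P(strain alarm|·) weighted by the priors over the 4 (structural fatigue, overloaded truck) configurations:
  P(strain alarm) = 0.022×0.882×0.821 + 0.493396×0.882×0.179 + 0.934474×0.118×0.821 + 0.966058×0.118×0.179
        = 0.015931 + 0.077896 + 0.090530 + 0.020405 = 0.204762
Keeping only the overloaded truck-present terms gives 0.098301, so
  P(overloaded truck | strain alarm) = 0.098301 / 0.204762 ≈ 0.4801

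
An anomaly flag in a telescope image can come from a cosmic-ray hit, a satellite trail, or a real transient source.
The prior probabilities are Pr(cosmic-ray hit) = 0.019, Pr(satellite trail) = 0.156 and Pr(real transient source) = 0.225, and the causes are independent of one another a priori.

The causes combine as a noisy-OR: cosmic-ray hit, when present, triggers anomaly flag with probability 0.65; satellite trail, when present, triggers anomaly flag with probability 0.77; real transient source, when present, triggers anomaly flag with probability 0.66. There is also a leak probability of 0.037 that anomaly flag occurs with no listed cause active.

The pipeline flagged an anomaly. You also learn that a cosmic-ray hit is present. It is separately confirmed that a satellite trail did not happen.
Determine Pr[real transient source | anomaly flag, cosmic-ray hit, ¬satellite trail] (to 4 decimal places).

Under noisy-OR, P(anomaly flag | causes) = 1 − (1−0.037)·∏(1−qᵢ) over the active causes.
Sum P(anomaly flag|·) weighted by the priors over both values of real transient source:
  P(anomaly flag | cosmic-ray hit, ¬satellite trail) = 0.66295·0.775 + 0.885403·0.225
        = 0.513786 + 0.199216 = 0.713002
Configurations with real transient source contribute 0.199216, so
  P(real transient source | anomaly flag, cosmic-ray hit, ¬satellite trail) = 0.199216 / 0.713002 ≈ 0.2794

Pr[real transient source | anomaly flag, cosmic-ray hit, ¬satellite trail] ≈ 0.2794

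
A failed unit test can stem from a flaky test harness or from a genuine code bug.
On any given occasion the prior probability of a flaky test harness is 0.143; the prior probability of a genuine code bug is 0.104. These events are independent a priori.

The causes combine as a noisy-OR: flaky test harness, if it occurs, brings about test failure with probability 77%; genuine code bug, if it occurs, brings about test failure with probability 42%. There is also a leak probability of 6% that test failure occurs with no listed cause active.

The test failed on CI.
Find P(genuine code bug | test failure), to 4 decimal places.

Under noisy-OR, P(test failure | causes) = 1 − (1−0.06)·∏(1−qᵢ) over the active causes.
P(test failure) = 0.06*0.857*0.896 + 0.4548*0.857*0.104 + 0.7838*0.143*0.896 + 0.874604*0.143*0.104 = 0.046072 + 0.040535 + 0.100427 + 0.013007 = 0.200041
Of this, 0.053542 comes from 0.040535 + 0.013007 (the genuine code bug=true cases).
Hence the posterior is 0.053542/0.200041 ≈ 0.2677.

P(genuine code bug | test failure) ≈ 0.2677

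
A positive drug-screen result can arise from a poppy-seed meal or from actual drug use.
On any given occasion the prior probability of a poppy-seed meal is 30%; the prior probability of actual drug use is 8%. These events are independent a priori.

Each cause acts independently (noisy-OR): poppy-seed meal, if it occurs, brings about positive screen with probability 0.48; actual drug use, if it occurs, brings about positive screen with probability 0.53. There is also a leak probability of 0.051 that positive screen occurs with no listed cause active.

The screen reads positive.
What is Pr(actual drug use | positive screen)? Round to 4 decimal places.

Under noisy-OR, P(positive screen | causes) = 1 − (1−0.051)·∏(1−qᵢ) over the active causes.
P(positive screen) = 0.051×0.7×0.92 + 0.55397×0.7×0.08 + 0.50652×0.3×0.92 + 0.768064×0.3×0.08 = 0.032844 + 0.031022 + 0.139800 + 0.018434 = 0.222100
Of this, 0.049456 comes from 0.031022 + 0.018434 (the actual drug use=true cases).
P(actual drug use | positive screen) = 0.049456 / 0.222100 ≈ 0.2227

Pr(actual drug use | positive screen) ≈ 0.2227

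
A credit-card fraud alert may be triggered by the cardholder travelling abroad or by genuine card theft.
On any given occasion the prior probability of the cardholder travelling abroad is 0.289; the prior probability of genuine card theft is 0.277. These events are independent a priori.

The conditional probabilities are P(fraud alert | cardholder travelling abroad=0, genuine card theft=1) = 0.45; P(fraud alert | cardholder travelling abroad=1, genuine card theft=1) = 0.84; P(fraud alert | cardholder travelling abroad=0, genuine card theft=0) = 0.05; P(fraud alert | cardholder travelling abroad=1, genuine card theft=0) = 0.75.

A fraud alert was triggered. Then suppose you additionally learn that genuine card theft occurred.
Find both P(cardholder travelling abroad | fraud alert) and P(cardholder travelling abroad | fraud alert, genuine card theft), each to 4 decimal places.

Weight on cardholder travelling abroad=true, given the evidence: 0.156710 + 0.067245 = 0.223955
Denominator P(fraud alert): 0.05·0.711·0.723 + 0.45·0.711·0.277 + 0.75·0.289·0.723 + 0.84·0.289·0.277 = 0.338284
Posterior = 0.223955 / 0.338284 ≈ 0.6620

Now also conditioning on genuine card theft=true:
For the numerator, keep only cardholder travelling abroad=true terms: 0.84*0.289 = 0.242760
Denominator P(fraud alert | genuine card theft): 0.45*0.711 + 0.84*0.289 = 0.562710
P(cardholder travelling abroad | fraud alert, genuine card theft) = 0.242760/0.562710 ≈ 0.4314
The drop from 0.6620 to 0.4314 is the explaining-away (discounting) effect.

P(cardholder travelling abroad | fraud alert) ≈ 0.6620; P(cardholder travelling abroad | fraud alert, genuine card theft) ≈ 0.4314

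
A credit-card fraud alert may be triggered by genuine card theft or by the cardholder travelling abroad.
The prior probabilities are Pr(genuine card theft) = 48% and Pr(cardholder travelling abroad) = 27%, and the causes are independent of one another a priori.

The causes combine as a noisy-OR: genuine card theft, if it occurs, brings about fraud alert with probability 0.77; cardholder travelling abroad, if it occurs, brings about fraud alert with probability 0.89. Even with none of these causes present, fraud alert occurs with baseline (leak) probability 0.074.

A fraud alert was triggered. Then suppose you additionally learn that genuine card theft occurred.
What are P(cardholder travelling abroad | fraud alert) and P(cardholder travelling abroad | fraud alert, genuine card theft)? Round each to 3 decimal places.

Under noisy-OR, P(fraud alert | causes) = 1 − (1−0.074)·∏(1−qᵢ) over the active causes.
P(fraud alert) = 0.074×0.52×0.73 + 0.89814×0.52×0.27 + 0.78702×0.48×0.73 + 0.976572×0.48×0.27 = 0.028090 + 0.126099 + 0.275772 + 0.126564 = 0.556525
Restricting to configurations with cardholder travelling abroad present: 0.126099 + 0.126564 = 0.252663.
Hence the posterior is 0.252663/0.556525 ≈ 0.454.

Now also conditioning on genuine card theft=true:
For the numerator, keep only cardholder travelling abroad=true terms: 0.976572*0.27 = 0.263674
Normalizer over all consistent configurations: 0.78702*0.73 + 0.976572*0.27 = 0.838199
Posterior = 0.263674 / 0.838199 ≈ 0.315
— genuine card theft explains away the evidence for cardholder travelling abroad.

P(cardholder travelling abroad | fraud alert) ≈ 0.454; P(cardholder travelling abroad | fraud alert, genuine card theft) ≈ 0.315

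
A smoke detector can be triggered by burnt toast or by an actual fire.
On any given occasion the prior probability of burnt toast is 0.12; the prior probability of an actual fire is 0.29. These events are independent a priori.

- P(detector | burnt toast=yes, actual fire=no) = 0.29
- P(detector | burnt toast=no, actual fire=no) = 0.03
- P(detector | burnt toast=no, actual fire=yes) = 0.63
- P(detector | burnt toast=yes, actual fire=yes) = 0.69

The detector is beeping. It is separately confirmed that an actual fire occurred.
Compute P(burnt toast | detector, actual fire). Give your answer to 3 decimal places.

P(burnt toast | detector, actual fire) ≈ 0.130

Numerator (weight on configurations with burnt toast): 0.69×0.12 = 0.082800
Normalizer over all consistent configurations: 0.63×0.88 + 0.69×0.12 = 0.637200
P(burnt toast | detector, actual fire) = 0.082800/0.637200 ≈ 0.130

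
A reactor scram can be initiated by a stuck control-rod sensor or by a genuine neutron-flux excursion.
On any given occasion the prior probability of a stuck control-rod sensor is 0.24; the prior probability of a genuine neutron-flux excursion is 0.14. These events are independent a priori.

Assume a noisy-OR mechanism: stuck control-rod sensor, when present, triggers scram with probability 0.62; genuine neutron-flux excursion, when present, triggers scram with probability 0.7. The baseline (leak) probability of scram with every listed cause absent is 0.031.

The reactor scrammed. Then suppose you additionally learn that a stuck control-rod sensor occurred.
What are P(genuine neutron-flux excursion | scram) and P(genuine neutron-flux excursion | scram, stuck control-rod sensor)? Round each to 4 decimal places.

P(genuine neutron-flux excursion | scram) ≈ 0.4115; P(genuine neutron-flux excursion | scram, stuck control-rod sensor) ≈ 0.1865

Under noisy-OR, P(scram | causes) = 1 − (1−0.031)·∏(1−qᵢ) over the active causes.
Sum P(scram|·) weighted by the priors over the 4 (stuck control-rod sensor, genuine neutron-flux excursion) configurations:
  P(scram) = 0.031×0.76×0.86 + 0.7093×0.76×0.14 + 0.63178×0.24×0.86 + 0.889534×0.24×0.14
        = 0.020262 + 0.075470 + 0.130399 + 0.029888 = 0.256019
Configurations with genuine neutron-flux excursion contribute 0.105358, so
  P(genuine neutron-flux excursion | scram) = 0.105358 / 0.256019 ≈ 0.4115

With the extra evidence:
For the numerator, keep only genuine neutron-flux excursion=true terms: 0.889534·0.14 = 0.124535
Normalizer over all consistent configurations: 0.63178·0.86 + 0.889534·0.14 = 0.667866
Posterior = 0.124535 / 0.667866 ≈ 0.1865
Conditioning on stuck control-rod sensor lowers the posterior on genuine neutron-flux excursion: the classic explaining-away effect in a common-effect structure.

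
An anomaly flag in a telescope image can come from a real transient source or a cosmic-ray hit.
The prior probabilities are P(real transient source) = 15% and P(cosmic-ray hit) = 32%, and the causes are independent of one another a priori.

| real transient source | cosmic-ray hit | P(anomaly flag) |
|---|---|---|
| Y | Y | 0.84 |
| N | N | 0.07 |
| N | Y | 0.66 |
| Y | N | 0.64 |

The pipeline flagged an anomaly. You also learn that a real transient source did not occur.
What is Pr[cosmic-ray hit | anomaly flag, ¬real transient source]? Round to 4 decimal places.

Pr[cosmic-ray hit | anomaly flag, ¬real transient source] ≈ 0.8161

For the numerator, keep only cosmic-ray hit=true terms: 0.66*0.32 = 0.211200
Normalizer over all consistent configurations: 0.07*0.68 + 0.66*0.32 = 0.258800
P(cosmic-ray hit | anomaly flag, ¬real transient source) = 0.211200/0.258800 ≈ 0.8161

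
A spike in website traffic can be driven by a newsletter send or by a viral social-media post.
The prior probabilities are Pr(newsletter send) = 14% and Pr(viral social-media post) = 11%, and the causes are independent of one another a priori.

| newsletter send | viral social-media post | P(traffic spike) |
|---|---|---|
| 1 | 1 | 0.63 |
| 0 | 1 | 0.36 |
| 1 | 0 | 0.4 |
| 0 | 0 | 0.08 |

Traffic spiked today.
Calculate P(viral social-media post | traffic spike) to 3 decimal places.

By total probability over the 4 (newsletter send, viral social-media post) configurations:
  P(traffic spike) = 0.08·0.86·0.89 + 0.36·0.86·0.11 + 0.4·0.14·0.89 + 0.63·0.14·0.11
        = 0.061232 + 0.034056 + 0.049840 + 0.009702 = 0.154830
The terms with viral social-media post present sum to 0.043758, so
  P(viral social-media post | traffic spike) = 0.043758 / 0.154830 ≈ 0.283

P(viral social-media post | traffic spike) ≈ 0.283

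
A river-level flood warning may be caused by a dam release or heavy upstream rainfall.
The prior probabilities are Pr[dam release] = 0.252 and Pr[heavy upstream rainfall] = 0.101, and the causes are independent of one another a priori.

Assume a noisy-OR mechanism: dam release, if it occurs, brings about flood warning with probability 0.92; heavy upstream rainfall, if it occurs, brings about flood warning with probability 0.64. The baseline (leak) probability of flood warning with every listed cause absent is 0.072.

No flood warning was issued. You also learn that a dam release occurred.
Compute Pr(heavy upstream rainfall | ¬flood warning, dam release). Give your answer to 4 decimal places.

Pr(heavy upstream rainfall | ¬flood warning, dam release) ≈ 0.0389

Under noisy-OR, P(flood warning | causes) = 1 − (1−0.072)·∏(1−qᵢ) over the active causes.
By total probability over both values of heavy upstream rainfall:
  P(¬flood warning | dam release) = 0.07424×0.899 + 0.026726×0.101
        = 0.066742 + 0.002699 = 0.069441
The terms with heavy upstream rainfall present sum to 0.002699, so
  P(heavy upstream rainfall | ¬flood warning, dam release) = 0.002699 / 0.069441 ≈ 0.0389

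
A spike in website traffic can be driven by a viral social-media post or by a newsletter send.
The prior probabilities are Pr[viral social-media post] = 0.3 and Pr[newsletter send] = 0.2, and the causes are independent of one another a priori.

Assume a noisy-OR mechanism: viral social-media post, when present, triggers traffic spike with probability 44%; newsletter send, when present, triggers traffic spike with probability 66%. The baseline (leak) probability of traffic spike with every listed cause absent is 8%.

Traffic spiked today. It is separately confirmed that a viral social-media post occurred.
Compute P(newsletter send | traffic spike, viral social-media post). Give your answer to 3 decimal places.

P(newsletter send | traffic spike, viral social-media post) ≈ 0.298

Under noisy-OR, P(traffic spike | causes) = 1 − (1−0.08)·∏(1−qᵢ) over the active causes.
Numerator (weight on configurations with newsletter send): 0.824832*0.2 = 0.164966
Normalizer over all consistent configurations: 0.4848*0.8 + 0.824832*0.2 = 0.552806
Posterior = 0.164966 / 0.552806 ≈ 0.298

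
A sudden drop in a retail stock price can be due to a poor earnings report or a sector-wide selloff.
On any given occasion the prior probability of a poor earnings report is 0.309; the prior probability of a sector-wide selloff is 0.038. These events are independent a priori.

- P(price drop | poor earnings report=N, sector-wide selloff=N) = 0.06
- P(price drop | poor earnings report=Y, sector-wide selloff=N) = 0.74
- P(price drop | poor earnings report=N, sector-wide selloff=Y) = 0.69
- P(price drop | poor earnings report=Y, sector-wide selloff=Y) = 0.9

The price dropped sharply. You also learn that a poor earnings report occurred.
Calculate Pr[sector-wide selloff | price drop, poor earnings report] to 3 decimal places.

Pr[sector-wide selloff | price drop, poor earnings report] ≈ 0.046

Numerator (weight on configurations with sector-wide selloff): 0.9×0.038 = 0.034200
Normalizer over all consistent configurations: 0.74×0.962 + 0.9×0.038 = 0.746080
P(sector-wide selloff | price drop, poor earnings report) = 0.034200/0.746080 ≈ 0.046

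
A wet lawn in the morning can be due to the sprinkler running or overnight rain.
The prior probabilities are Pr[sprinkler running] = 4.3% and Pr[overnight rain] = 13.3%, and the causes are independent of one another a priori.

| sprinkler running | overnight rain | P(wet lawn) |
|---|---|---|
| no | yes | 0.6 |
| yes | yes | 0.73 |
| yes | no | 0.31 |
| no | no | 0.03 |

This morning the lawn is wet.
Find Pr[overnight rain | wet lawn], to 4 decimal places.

Pr[overnight rain | wet lawn] ≈ 0.6885

Weight on overnight rain=true, given the evidence: 0.076369 + 0.004175 = 0.080544
Denominator P(wet lawn): 0.03*0.957*0.867 + 0.6*0.957*0.133 + 0.31*0.043*0.867 + 0.73*0.043*0.133 = 0.116993
Posterior = 0.080544 / 0.116993 ≈ 0.6885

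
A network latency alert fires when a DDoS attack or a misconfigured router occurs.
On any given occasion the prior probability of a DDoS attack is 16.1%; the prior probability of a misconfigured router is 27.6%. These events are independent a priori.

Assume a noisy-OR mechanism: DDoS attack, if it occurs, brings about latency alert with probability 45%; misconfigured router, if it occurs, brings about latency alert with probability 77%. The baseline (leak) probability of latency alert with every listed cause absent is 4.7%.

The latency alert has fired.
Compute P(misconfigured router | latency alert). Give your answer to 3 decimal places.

P(misconfigured router | latency alert) ≈ 0.724

Under noisy-OR, P(latency alert | causes) = 1 − (1−0.047)·∏(1−qᵢ) over the active causes.
Weight on misconfigured router=true, given the evidence: 0.180807 + 0.039079 = 0.219886
The normalizing constant is 0.047*0.839*0.724 + 0.78081*0.839*0.276 + 0.47585*0.161*0.724 + 0.879445*0.161*0.276 = 0.303902
P(misconfigured router | latency alert) = 0.219886/0.303902 ≈ 0.724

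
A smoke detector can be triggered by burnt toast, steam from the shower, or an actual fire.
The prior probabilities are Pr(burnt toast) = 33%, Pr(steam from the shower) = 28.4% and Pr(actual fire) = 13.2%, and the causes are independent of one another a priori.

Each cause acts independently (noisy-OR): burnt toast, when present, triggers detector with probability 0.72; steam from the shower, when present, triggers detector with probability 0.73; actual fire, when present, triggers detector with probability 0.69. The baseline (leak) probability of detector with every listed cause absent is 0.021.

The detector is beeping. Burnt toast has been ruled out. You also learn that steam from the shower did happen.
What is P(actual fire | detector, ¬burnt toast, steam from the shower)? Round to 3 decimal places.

Under noisy-OR, P(detector | causes) = 1 − (1−0.021)·∏(1−qᵢ) over the active causes.
For the numerator, keep only actual fire=true terms: 0.918058×0.132 = 0.121184
Normalizer over all consistent configurations: 0.73567×0.868 + 0.918058×0.132 = 0.759746
Posterior = 0.121184 / 0.759746 ≈ 0.160

P(actual fire | detector, ¬burnt toast, steam from the shower) ≈ 0.160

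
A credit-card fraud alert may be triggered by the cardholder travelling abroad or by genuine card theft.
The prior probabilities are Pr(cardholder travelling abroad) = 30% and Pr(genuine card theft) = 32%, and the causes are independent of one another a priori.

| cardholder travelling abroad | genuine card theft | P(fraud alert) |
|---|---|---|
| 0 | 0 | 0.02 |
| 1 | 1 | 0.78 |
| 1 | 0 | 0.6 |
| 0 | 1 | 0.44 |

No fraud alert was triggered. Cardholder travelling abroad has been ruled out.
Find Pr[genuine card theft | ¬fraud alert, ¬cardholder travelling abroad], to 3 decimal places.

P(¬fraud alert | ¬cardholder travelling abroad) = 0.98*0.68 + 0.56*0.32 = 0.666400 + 0.179200 = 0.845600
Restricting to configurations with genuine card theft present: 0.56*0.32 = 0.179200.
P(genuine card theft | ¬fraud alert, ¬cardholder travelling abroad) = 0.179200 / 0.845600 ≈ 0.212

Pr[genuine card theft | ¬fraud alert, ¬cardholder travelling abroad] ≈ 0.212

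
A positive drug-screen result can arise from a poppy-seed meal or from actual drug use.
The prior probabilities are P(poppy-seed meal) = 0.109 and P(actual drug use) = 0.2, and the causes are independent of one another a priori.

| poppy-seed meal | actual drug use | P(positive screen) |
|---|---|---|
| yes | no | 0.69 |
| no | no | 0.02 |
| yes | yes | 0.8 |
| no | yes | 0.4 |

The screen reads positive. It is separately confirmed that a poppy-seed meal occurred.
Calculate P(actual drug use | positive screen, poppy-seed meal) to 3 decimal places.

Weight on actual drug use=true, given the evidence: 0.8×0.2 = 0.160000
Normalizer over all consistent configurations: 0.69×0.8 + 0.8×0.2 = 0.712000
Posterior = 0.160000 / 0.712000 ≈ 0.225

P(actual drug use | positive screen, poppy-seed meal) ≈ 0.225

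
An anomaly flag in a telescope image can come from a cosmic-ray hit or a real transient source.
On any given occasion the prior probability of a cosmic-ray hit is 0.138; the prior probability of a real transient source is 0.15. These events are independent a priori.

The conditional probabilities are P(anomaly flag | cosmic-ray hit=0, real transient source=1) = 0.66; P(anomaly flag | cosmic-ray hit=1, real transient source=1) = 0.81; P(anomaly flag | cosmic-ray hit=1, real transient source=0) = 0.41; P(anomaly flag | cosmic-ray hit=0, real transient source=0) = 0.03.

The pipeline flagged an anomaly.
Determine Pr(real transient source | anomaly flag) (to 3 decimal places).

Pr(real transient source | anomaly flag) ≈ 0.593

Sum P(anomaly flag|·) weighted by the priors over the 4 (cosmic-ray hit, real transient source) configurations:
  P(anomaly flag) = 0.03×0.862×0.85 + 0.66×0.862×0.15 + 0.41×0.138×0.85 + 0.81×0.138×0.15
        = 0.021981 + 0.085338 + 0.048093 + 0.016767 = 0.172179
Configurations with real transient source contribute 0.102105, so
  P(real transient source | anomaly flag) = 0.102105 / 0.172179 ≈ 0.593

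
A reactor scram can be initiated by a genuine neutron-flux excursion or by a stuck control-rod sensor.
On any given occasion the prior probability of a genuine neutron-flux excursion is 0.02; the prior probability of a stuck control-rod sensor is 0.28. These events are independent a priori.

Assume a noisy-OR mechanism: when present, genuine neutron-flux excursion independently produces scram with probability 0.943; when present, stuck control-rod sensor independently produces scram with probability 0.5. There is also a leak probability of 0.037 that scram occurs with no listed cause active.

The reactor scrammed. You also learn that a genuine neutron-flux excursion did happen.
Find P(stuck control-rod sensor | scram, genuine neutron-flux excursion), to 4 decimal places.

P(stuck control-rod sensor | scram, genuine neutron-flux excursion) ≈ 0.2858

Under noisy-OR, P(scram | causes) = 1 − (1−0.037)·∏(1−qᵢ) over the active causes.
P(scram | genuine neutron-flux excursion) = 0.945109×0.72 + 0.972554×0.28 = 0.680478 + 0.272315 = 0.952793
Restricting to configurations with stuck control-rod sensor present: 0.972554×0.28 = 0.272315.
Hence the posterior is 0.272315/0.952793 ≈ 0.2858.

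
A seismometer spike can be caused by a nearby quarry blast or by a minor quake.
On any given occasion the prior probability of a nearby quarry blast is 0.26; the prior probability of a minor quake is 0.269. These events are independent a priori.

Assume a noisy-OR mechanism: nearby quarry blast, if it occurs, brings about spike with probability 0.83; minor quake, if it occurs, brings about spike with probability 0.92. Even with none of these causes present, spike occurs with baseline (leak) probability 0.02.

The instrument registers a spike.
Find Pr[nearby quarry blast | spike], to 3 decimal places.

Under noisy-OR, P(spike | causes) = 1 − (1−0.02)·∏(1−qᵢ) over the active causes.
P(spike) = 0.02·0.74·0.731 + 0.9216·0.74·0.269 + 0.8334·0.26·0.731 + 0.986672·0.26·0.269 = 0.010819 + 0.183454 + 0.158396 + 0.069008 = 0.421677
Of this, 0.227404 comes from 0.158396 + 0.069008 (the nearby quarry blast=true cases).
P(nearby quarry blast | spike) = 0.227404 / 0.421677 ≈ 0.539

Pr[nearby quarry blast | spike] ≈ 0.539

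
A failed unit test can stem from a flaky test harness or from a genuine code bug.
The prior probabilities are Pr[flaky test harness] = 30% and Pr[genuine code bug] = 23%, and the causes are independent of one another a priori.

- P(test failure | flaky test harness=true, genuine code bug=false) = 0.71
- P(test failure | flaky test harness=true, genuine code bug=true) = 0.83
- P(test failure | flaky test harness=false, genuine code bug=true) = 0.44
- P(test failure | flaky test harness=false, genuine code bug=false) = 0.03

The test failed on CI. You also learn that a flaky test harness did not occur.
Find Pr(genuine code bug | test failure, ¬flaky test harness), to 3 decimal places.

For the numerator, keep only genuine code bug=true terms: 0.44·0.23 = 0.101200
The normalizing constant is 0.03·0.77 + 0.44·0.23 = 0.124300
P(genuine code bug | test failure, ¬flaky test harness) = 0.101200/0.124300 ≈ 0.814

Pr(genuine code bug | test failure, ¬flaky test harness) ≈ 0.814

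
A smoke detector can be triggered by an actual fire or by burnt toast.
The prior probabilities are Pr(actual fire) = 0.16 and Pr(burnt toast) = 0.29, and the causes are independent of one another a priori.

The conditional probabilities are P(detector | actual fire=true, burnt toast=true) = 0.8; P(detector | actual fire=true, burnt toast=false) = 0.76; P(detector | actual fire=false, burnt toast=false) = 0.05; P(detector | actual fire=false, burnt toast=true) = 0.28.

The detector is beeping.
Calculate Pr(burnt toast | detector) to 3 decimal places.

P(detector) = 0.05×0.84×0.71 + 0.28×0.84×0.29 + 0.76×0.16×0.71 + 0.8×0.16×0.29 = 0.029820 + 0.068208 + 0.086336 + 0.037120 = 0.221484
Restricting to configurations with burnt toast present: 0.068208 + 0.037120 = 0.105328.
P(burnt toast | detector) = 0.105328 / 0.221484 ≈ 0.476

Pr(burnt toast | detector) ≈ 0.476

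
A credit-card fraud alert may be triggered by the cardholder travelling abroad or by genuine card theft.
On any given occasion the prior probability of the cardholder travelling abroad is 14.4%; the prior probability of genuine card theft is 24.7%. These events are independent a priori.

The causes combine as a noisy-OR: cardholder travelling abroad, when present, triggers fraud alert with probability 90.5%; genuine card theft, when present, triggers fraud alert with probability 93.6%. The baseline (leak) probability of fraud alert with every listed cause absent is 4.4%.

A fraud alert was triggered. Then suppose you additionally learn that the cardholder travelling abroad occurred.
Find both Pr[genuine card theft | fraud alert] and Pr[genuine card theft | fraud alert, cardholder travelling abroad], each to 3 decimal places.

Under noisy-OR, P(fraud alert | causes) = 1 − (1−0.044)·∏(1−qᵢ) over the active causes.
P(fraud alert) = 0.044*0.856*0.753 + 0.938816*0.856*0.247 + 0.90918*0.144*0.753 + 0.994188*0.144*0.247 = 0.028361 + 0.198496 + 0.098584 + 0.035361 = 0.360802
Of this, 0.233857 comes from 0.198496 + 0.035361 (the genuine card theft=true cases).
Hence the posterior is 0.233857/0.360802 ≈ 0.648.

With the extra evidence:
Sum P(fraud alert|·) weighted by the priors over both values of genuine card theft:
  P(fraud alert | cardholder travelling abroad) = 0.90918·0.753 + 0.994188·0.247
        = 0.684613 + 0.245564 = 0.930177
The terms with genuine card theft present sum to 0.245564, so
  P(genuine card theft | fraud alert, cardholder travelling abroad) = 0.245564 / 0.930177 ≈ 0.264
This is intercausal reasoning (explaining away): once cardholder travelling abroad accounts for the fraud alert, genuine card theft becomes less likely.

Pr[genuine card theft | fraud alert] ≈ 0.648; Pr[genuine card theft | fraud alert, cardholder travelling abroad] ≈ 0.264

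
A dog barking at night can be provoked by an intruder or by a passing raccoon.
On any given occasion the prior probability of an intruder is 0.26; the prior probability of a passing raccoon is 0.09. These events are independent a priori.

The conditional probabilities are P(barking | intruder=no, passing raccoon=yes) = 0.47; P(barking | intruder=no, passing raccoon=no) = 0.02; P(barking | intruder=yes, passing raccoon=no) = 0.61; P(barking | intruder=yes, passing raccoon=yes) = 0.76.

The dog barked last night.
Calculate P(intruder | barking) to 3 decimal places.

P(barking) = 0.02·0.74·0.91 + 0.47·0.74·0.09 + 0.61·0.26·0.91 + 0.76·0.26·0.09 = 0.013468 + 0.031302 + 0.144326 + 0.017784 = 0.206880
The intruder-present share is 0.144326 + 0.017784 = 0.162110.
So P(intruder | barking) = 0.162110/0.206880 ≈ 0.784.

P(intruder | barking) ≈ 0.784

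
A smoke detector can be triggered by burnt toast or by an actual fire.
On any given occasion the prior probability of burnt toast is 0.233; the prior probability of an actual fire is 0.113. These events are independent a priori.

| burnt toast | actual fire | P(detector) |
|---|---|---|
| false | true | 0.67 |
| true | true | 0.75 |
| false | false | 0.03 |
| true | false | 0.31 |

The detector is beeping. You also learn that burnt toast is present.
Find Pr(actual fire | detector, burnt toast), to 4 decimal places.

Pr(actual fire | detector, burnt toast) ≈ 0.2356

By total probability over both values of actual fire:
  P(detector | burnt toast) = 0.31×0.887 + 0.75×0.113
        = 0.274970 + 0.084750 = 0.359720
The terms with actual fire present sum to 0.084750, so
  P(actual fire | detector, burnt toast) = 0.084750 / 0.359720 ≈ 0.2356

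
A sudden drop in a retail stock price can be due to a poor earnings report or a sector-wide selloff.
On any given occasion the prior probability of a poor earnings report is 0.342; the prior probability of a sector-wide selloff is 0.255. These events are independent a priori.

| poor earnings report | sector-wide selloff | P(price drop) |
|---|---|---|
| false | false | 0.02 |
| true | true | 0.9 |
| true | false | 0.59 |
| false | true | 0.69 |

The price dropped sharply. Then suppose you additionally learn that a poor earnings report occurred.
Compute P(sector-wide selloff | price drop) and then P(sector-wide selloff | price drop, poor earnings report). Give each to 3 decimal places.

P(price drop) = 0.02*0.658*0.745 + 0.69*0.658*0.255 + 0.59*0.342*0.745 + 0.9*0.342*0.255 = 0.009804 + 0.115775 + 0.150326 + 0.078489 = 0.354394
The sector-wide selloff-present share is 0.115775 + 0.078489 = 0.194264.
So P(sector-wide selloff | price drop) = 0.194264/0.354394 ≈ 0.548.

With the extra evidence:
P(price drop | poor earnings report) = 0.59·0.745 + 0.9·0.255 = 0.439550 + 0.229500 = 0.669050
Restricting to configurations with sector-wide selloff present: 0.9·0.255 = 0.229500.
Hence the posterior is 0.229500/0.669050 ≈ 0.343.

P(sector-wide selloff | price drop) ≈ 0.548; P(sector-wide selloff | price drop, poor earnings report) ≈ 0.343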